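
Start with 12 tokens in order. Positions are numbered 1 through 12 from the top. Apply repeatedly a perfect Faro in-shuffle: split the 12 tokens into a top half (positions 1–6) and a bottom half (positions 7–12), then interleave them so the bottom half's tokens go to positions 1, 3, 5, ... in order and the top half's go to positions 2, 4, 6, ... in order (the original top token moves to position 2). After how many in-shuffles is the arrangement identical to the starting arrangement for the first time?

The in-shuffle permutes the 12 positions with cycle lengths [12].
Every token is home exactly when every cycle has completed a whole number of laps, i.e. after lcm(12) = 12 in-shuffles.

12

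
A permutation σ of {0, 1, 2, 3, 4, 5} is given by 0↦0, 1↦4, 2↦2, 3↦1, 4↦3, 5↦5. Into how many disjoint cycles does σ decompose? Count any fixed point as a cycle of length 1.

Cycle decomposition: (0) (1 4 3) (2) (5).
4 cycles.

4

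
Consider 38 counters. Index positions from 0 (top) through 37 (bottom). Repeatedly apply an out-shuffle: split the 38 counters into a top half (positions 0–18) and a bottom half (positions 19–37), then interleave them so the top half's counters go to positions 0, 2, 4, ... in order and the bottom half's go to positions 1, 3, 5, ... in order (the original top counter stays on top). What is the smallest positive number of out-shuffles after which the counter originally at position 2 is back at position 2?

36

Follow position 2 under repeated out-shuffles:
2 → 4 → 8 → 16 → 32 → 27 → 17 → 34 → ... → 2 (length 36)
It first returns after 36 out-shuffles.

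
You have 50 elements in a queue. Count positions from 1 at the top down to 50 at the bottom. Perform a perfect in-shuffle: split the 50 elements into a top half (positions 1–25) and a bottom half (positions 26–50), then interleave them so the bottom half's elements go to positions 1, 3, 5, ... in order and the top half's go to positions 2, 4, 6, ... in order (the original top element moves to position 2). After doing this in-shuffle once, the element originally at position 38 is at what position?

Track the element's position through each in-shuffle:
38 → 25

25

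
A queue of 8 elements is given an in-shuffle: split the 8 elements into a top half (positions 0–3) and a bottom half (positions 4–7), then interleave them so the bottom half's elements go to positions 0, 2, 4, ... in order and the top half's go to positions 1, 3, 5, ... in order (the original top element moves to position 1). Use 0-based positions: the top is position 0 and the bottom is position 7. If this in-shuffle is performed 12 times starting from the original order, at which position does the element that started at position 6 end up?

Track the element's position through each in-shuffle:
6 → 4 → 0 → 1 → 3 → 7 → 6 → 4 → 0 → 1 → 3 → 7 → 6

6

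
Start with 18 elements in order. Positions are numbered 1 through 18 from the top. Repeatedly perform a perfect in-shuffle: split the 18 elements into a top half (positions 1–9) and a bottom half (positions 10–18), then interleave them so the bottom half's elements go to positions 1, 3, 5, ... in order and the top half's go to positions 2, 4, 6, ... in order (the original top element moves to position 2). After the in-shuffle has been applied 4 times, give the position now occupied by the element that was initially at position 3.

Track the element's position through each in-shuffle:
3 → 6 → 12 → 5 → 10

10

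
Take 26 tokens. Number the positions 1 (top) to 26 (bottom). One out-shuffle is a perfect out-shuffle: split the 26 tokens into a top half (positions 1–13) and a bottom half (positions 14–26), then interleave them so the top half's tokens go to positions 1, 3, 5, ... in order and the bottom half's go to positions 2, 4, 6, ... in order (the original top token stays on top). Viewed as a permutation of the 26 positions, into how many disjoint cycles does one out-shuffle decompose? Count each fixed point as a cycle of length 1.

Trace each unvisited position around until it returns:
(1) (2 3 5 9 17 8 ... len 20) (6 11 21 16) (26)
4 cycles in total.

4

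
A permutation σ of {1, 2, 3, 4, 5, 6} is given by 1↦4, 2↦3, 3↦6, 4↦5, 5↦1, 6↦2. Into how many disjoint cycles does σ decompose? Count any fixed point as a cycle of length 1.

Cycle decomposition: (1 4 5) (2 3 6).
2 cycles.

2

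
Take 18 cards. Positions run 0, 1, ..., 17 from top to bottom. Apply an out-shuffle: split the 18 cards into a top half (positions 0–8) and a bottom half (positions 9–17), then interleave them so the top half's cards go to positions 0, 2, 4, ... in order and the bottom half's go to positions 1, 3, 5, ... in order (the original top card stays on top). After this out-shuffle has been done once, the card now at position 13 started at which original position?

Work backwards from position 13, undoing one out-shuffle at a time:
13 ← 15
So the card now at position 13 started at position 15.

15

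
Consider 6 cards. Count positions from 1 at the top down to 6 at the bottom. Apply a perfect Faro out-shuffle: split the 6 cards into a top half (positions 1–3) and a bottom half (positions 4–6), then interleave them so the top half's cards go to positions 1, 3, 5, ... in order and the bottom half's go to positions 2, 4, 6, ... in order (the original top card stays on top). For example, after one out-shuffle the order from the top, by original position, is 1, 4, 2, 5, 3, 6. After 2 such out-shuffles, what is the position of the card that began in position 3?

4

Track the card's position through each out-shuffle:
3 → 5 → 4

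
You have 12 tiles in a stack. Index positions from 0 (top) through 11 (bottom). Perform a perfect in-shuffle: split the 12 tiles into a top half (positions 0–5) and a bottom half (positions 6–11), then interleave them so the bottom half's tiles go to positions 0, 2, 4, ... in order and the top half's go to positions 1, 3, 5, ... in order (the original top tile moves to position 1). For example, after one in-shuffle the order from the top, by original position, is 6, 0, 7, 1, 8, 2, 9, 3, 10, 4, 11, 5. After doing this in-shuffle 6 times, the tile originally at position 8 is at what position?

3

Track the tile's position through each in-shuffle:
8 → 4 → 9 → 6 → 0 → 1 → 3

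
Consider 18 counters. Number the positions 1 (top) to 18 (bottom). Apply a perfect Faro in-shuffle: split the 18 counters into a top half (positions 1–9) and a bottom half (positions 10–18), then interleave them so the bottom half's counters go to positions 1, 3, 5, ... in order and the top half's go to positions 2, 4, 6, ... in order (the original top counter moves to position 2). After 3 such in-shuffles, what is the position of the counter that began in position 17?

Track the counter's position through each in-shuffle:
17 → 15 → 11 → 3

3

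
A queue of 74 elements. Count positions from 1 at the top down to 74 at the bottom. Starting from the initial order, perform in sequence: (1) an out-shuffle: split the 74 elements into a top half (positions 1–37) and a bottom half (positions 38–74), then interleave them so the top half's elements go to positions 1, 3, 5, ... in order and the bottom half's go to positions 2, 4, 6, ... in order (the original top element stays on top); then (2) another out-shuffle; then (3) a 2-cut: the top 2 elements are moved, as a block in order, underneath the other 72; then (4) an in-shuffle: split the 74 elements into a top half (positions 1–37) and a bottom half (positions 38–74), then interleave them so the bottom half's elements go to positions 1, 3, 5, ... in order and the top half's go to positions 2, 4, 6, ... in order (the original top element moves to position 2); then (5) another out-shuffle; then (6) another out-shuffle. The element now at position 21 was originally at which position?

Undo the operations in reverse order, starting from position 21:
  undo op 6 (out-shuffle, from top half): 21 ← 11
  undo op 5 (out-shuffle, from top half): 11 ← 6
  undo op 4 (in-shuffle, from top half): 6 ← 3
  undo op 3 (cut 2): 3 ← 5
  undo op 2 (out-shuffle, from top half): 5 ← 3
  undo op 1 (out-shuffle, from top half): 3 ← 2
So the element at position 21 came from original position 2.

2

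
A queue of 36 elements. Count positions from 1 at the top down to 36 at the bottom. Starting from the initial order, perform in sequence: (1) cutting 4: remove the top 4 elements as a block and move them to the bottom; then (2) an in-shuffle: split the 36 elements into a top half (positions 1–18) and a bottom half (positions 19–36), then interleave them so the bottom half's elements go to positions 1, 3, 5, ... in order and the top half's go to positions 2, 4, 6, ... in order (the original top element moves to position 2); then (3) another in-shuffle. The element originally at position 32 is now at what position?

1

Track the element from position 32 forward through each operation:
  after op 1 (cut 4): 32 → 28
  after op 2 (in-shuffle): 28 → 19
  after op 3 (in-shuffle): 19 → 1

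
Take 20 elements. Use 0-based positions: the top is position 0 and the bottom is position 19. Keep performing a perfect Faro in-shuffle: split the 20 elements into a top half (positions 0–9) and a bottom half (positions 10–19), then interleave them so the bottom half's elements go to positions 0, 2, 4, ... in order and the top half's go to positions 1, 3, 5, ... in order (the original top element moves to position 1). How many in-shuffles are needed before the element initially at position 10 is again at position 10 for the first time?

6

Follow position 10 under repeated in-shuffles:
10 → 0 → 1 → 3 → 7 → 15 → 10
It first returns after 6 in-shuffles.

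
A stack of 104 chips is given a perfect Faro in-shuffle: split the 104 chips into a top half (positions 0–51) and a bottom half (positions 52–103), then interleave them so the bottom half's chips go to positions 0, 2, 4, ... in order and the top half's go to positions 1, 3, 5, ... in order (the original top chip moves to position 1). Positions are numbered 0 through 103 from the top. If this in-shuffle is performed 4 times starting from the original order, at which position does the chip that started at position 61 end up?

Track the chip's position through each in-shuffle:
61 → 18 → 37 → 75 → 46

46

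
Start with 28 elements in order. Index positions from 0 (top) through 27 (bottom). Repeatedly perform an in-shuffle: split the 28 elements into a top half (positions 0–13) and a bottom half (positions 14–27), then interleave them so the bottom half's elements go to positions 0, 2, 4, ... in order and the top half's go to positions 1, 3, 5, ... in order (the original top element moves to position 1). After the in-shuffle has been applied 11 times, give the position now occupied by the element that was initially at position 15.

26

Track the element's position through each in-shuffle:
15 → 2 → 5 → 11 → 23 → 18 → 8 → 17 → 6 → 13 → 27 → 26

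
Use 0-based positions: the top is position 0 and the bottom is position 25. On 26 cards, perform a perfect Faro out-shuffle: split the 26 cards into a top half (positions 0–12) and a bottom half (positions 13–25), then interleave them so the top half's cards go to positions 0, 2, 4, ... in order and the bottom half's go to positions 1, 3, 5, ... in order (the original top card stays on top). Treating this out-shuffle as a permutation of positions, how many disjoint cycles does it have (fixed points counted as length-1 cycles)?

Trace each unvisited position around until it returns:
(0) (1 2 4 8 16 7 ... len 20) (5 10 20 15) (25)
4 cycles in total.

4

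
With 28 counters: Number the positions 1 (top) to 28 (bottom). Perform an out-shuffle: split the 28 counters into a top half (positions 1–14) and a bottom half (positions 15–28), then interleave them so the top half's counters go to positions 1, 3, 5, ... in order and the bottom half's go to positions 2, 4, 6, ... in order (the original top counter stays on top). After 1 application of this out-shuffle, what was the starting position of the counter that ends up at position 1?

1

Work backwards from position 1, undoing one out-shuffle at a time:
1 ← 1
So the counter now at position 1 started at position 1.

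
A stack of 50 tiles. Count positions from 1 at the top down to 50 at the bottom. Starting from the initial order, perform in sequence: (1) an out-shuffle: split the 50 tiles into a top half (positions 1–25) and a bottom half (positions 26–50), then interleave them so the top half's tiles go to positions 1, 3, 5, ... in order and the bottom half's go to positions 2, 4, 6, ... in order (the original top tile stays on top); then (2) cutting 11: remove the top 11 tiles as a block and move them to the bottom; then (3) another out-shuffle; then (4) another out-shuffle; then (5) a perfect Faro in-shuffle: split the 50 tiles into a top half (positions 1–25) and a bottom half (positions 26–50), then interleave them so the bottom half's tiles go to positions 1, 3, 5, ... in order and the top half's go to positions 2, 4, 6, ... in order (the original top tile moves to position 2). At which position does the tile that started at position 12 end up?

39

Track the tile from position 12 forward through each operation:
  after op 1 (out-shuffle): 12 → 23
  after op 2 (cut 11): 23 → 12
  after op 3 (out-shuffle): 12 → 23
  after op 4 (out-shuffle): 23 → 45
  after op 5 (in-shuffle): 45 → 39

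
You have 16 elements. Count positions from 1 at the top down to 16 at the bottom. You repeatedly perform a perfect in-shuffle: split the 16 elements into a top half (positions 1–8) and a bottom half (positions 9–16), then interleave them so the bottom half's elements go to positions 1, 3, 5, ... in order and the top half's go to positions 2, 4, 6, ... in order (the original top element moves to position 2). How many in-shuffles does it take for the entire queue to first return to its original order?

The in-shuffle permutes the 16 positions with cycle lengths [8, 8].
Every element is home exactly when every cycle has completed a whole number of laps, i.e. after lcm(8) = 8 in-shuffles.

8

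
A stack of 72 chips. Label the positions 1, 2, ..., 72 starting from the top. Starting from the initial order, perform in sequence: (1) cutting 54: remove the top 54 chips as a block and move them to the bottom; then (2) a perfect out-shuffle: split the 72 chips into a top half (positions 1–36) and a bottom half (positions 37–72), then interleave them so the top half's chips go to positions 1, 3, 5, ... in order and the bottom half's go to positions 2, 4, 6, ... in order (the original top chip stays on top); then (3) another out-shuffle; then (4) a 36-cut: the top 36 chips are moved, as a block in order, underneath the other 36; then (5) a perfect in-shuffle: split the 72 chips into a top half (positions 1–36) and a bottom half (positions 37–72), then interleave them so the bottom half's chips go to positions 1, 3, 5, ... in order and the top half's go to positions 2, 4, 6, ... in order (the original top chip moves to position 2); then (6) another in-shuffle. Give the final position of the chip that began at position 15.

15

Track the chip from position 15 forward through each operation:
  after op 1 (cut 54): 15 → 33
  after op 2 (out-shuffle): 33 → 65
  after op 3 (out-shuffle): 65 → 58
  after op 4 (cut 36): 58 → 22
  after op 5 (in-shuffle): 22 → 44
  after op 6 (in-shuffle): 44 → 15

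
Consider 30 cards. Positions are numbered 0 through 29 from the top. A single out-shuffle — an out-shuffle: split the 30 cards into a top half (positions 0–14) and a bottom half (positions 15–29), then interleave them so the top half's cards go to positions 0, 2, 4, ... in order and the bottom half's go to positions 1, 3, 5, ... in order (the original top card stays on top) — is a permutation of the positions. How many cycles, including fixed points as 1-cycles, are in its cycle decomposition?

3

Trace each unvisited position around until it returns:
(0) (1 2 4 8 16 3 ... len 28) (29)
3 cycles in total.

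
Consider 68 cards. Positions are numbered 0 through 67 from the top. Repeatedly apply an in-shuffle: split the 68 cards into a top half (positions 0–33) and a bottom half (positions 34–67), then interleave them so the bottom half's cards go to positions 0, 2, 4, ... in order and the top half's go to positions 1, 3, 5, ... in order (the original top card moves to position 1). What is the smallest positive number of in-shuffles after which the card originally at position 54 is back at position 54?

22

Follow position 54 under repeated in-shuffles:
54 → 40 → 12 → 25 → 51 → 34 → 0 → 1 → ... → 54 (length 22)
It first returns after 22 in-shuffles.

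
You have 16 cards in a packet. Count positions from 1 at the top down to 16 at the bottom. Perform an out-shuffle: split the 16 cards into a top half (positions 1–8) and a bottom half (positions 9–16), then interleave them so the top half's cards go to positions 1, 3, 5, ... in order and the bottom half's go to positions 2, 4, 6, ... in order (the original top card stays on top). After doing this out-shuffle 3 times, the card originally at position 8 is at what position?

12

Track the card's position through each out-shuffle:
8 → 15 → 14 → 12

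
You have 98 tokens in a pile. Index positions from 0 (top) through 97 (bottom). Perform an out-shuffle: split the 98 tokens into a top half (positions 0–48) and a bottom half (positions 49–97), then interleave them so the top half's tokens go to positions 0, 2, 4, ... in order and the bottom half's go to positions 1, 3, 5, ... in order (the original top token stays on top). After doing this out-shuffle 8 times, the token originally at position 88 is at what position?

Track the token's position through each out-shuffle:
88 → 79 → 61 → 25 → 50 → 3 → 6 → 12 → 24

24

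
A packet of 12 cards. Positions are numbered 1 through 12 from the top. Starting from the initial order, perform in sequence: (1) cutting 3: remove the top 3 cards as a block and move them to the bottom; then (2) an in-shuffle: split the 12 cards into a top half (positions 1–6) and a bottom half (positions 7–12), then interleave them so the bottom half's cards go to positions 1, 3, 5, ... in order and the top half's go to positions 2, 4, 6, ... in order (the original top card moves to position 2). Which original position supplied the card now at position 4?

5

Undo the operations in reverse order, starting from position 4:
  undo op 2 (in-shuffle, from top half): 4 ← 2
  undo op 1 (cut 3): 2 ← 5
So the card at position 4 came from original position 5.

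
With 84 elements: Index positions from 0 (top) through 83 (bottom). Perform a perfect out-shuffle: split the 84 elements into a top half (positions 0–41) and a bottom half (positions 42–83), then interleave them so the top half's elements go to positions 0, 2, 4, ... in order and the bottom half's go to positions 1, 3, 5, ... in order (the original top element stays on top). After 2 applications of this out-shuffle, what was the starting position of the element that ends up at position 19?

Work backwards from position 19, undoing one out-shuffle at a time:
19 ← 51 ← 67
So the element now at position 19 started at position 67.

67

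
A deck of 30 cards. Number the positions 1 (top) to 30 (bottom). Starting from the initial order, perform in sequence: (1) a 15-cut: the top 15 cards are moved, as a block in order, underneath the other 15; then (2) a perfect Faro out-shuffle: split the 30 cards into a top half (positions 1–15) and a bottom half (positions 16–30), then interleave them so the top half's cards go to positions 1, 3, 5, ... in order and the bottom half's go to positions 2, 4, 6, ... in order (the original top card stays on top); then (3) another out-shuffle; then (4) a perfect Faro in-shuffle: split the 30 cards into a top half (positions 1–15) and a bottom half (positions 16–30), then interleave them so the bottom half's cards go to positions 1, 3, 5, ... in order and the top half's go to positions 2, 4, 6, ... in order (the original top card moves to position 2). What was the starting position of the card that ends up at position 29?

15

Undo the operations in reverse order, starting from position 29:
  undo op 4 (in-shuffle, from bottom half): 29 ← 30
  undo op 3 (out-shuffle, from bottom half): 30 ← 30
  undo op 2 (out-shuffle, from bottom half): 30 ← 30
  undo op 1 (cut 15): 30 ← 15
So the card at position 29 came from original position 15.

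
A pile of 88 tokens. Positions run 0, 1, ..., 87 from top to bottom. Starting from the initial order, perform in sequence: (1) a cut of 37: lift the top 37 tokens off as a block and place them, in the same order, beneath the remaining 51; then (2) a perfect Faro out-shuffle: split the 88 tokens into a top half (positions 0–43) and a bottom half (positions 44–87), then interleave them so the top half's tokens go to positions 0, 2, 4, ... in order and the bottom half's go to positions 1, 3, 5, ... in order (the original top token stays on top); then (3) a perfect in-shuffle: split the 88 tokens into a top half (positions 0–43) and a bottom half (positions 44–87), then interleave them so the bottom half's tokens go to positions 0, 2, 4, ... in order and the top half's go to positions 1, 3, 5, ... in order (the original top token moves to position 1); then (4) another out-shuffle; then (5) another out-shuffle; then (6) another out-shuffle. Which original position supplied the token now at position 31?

79

Undo the operations in reverse order, starting from position 31:
  undo op 6 (out-shuffle, from bottom half): 31 ← 59
  undo op 5 (out-shuffle, from bottom half): 59 ← 73
  undo op 4 (out-shuffle, from bottom half): 73 ← 80
  undo op 3 (in-shuffle, from bottom half): 80 ← 84
  undo op 2 (out-shuffle, from top half): 84 ← 42
  undo op 1 (cut 37): 42 ← 79
So the token at position 31 came from original position 79.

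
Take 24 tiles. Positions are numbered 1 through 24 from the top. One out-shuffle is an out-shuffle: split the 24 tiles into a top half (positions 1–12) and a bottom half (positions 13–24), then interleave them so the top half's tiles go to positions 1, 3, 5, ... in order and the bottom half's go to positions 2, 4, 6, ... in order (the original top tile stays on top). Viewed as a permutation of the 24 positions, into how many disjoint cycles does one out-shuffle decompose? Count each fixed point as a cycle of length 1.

4

Trace each unvisited position around until it returns:
(1) (2 3 5 9 17 10 ... len 11) (6 11 21 18 12 23 ... len 11) (24)
4 cycles in total.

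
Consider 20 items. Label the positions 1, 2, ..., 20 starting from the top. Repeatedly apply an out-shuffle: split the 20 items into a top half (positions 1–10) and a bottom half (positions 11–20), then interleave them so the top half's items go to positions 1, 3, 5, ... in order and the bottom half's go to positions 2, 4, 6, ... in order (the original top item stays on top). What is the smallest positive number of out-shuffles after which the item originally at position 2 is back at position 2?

Follow position 2 under repeated out-shuffles:
2 → 3 → 5 → 9 → 17 → 14 → 8 → 15 → 10 → 19 → 18 → 16 → 12 → 4 → 7 → 13 → 6 → 11 → 2
It first returns after 18 out-shuffles.

18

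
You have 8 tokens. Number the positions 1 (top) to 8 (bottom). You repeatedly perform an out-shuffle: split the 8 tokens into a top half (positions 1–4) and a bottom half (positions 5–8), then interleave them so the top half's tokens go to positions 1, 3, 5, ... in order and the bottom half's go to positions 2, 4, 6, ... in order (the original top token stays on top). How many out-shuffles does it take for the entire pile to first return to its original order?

The out-shuffle permutes the 8 positions with cycle lengths [1, 1, 3, 3].
Every token is home exactly when every cycle has completed a whole number of laps, i.e. after lcm(1, 3) = 3 out-shuffles.

3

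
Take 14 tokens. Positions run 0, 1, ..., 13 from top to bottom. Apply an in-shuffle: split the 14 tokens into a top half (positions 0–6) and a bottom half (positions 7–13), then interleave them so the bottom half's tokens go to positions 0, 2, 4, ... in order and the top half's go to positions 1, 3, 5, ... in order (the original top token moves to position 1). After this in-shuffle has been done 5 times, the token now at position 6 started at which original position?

Work backwards from position 6, undoing one in-shuffle at a time:
6 ← 10 ← 12 ← 13 ← 6 ← 10
So the token now at position 6 started at position 10.

10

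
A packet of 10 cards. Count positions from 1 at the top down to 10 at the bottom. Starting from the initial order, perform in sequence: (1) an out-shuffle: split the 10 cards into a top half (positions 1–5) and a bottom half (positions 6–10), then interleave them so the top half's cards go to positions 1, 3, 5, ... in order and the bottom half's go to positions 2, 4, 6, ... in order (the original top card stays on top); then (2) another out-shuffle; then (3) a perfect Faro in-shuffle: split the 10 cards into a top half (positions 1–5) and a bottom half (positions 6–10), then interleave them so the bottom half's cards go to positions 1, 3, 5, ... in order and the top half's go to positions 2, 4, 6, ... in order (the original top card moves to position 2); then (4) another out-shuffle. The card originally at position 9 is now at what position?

Track the card from position 9 forward through each operation:
  after op 1 (out-shuffle): 9 → 8
  after op 2 (out-shuffle): 8 → 6
  after op 3 (in-shuffle): 6 → 1
  after op 4 (out-shuffle): 1 → 1

1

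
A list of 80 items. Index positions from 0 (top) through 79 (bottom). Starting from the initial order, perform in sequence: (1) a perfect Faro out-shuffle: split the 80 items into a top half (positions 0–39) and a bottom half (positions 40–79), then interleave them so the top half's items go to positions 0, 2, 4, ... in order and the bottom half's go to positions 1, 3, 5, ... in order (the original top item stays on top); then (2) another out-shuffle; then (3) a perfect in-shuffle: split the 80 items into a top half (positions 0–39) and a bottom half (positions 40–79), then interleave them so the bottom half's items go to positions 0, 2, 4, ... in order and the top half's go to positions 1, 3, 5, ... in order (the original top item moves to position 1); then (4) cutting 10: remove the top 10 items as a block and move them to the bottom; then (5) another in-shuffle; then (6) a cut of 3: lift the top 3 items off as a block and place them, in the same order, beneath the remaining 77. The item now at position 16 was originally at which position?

Undo the operations in reverse order, starting from position 16:
  undo op 6 (cut 3): 16 ← 19
  undo op 5 (in-shuffle, from top half): 19 ← 9
  undo op 4 (cut 10): 9 ← 19
  undo op 3 (in-shuffle, from top half): 19 ← 9
  undo op 2 (out-shuffle, from bottom half): 9 ← 44
  undo op 1 (out-shuffle, from top half): 44 ← 22
So the item at position 16 came from original position 22.

22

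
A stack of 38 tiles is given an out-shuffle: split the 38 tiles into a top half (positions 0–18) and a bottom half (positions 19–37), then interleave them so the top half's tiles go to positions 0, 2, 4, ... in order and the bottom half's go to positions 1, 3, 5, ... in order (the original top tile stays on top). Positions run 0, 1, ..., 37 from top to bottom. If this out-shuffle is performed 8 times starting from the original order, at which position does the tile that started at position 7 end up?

16

Track the tile's position through each out-shuffle:
7 → 14 → 28 → 19 → 1 → 2 → 4 → 8 → 16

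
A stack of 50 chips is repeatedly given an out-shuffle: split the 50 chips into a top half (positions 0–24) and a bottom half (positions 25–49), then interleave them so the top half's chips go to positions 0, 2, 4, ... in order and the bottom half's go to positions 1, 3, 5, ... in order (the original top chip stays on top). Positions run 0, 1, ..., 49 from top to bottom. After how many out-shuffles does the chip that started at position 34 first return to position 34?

Follow position 34 under repeated out-shuffles:
34 → 19 → 38 → 27 → 5 → 10 → 20 → 40 → ... → 34 (length 21)
It first returns after 21 out-shuffles.

21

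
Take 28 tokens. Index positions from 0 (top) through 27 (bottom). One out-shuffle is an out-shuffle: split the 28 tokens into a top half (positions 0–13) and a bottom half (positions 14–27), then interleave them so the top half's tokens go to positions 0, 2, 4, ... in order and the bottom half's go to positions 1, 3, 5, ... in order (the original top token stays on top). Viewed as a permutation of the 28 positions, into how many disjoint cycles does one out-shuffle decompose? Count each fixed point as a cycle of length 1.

5

Trace each unvisited position around until it returns:
(0) (1 2 4 8 16 5 ... len 18) (3 6 12 24 21 15) (9 18) (27)
5 cycles in total.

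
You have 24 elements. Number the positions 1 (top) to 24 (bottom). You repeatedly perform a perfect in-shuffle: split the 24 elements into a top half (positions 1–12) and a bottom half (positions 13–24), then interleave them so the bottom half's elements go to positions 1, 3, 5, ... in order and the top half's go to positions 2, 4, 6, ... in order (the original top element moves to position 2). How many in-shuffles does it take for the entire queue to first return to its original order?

The in-shuffle permutes the 24 positions with cycle lengths [4, 20].
Every element is home exactly when every cycle has completed a whole number of laps, i.e. after lcm(4, 20) = 20 in-shuffles.

20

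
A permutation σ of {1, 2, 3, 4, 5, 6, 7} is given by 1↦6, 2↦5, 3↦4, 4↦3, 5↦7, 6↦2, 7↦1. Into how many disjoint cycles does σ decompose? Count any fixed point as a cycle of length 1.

2

Cycle decomposition: (1 6 2 5 7) (3 4).
2 cycles.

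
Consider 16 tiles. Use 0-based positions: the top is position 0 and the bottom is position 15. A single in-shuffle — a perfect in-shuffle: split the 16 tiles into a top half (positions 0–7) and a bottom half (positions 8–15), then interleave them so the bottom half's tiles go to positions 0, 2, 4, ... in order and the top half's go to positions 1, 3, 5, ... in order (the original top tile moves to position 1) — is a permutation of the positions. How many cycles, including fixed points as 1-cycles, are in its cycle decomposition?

2

Trace each unvisited position around until it returns:
(0 1 3 7 15 14 12 8) (2 5 11 6 13 10 4 9)
2 cycles in total.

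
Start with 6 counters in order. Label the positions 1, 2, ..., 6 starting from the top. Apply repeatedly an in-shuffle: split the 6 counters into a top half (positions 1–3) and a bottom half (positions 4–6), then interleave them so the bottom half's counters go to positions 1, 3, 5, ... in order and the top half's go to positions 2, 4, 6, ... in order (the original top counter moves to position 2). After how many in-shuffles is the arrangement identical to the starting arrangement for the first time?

The in-shuffle permutes the 6 positions with cycle lengths [3, 3].
Every counter is home exactly when every cycle has completed a whole number of laps, i.e. after lcm(3) = 3 in-shuffles.

3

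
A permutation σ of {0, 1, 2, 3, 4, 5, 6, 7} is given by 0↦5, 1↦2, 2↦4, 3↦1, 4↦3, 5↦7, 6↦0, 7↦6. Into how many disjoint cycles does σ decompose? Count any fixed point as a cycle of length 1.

2

Cycle decomposition: (0 5 7 6) (1 2 4 3).
2 cycles.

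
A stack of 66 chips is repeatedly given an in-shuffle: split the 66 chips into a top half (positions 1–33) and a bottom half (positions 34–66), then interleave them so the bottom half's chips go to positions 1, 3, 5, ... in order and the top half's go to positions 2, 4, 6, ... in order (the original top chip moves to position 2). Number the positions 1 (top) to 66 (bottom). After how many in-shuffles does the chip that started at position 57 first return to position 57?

66

Follow position 57 under repeated in-shuffles:
57 → 47 → 27 → 54 → 41 → 15 → 30 → 60 → ... → 57 (length 66)
It first returns after 66 in-shuffles.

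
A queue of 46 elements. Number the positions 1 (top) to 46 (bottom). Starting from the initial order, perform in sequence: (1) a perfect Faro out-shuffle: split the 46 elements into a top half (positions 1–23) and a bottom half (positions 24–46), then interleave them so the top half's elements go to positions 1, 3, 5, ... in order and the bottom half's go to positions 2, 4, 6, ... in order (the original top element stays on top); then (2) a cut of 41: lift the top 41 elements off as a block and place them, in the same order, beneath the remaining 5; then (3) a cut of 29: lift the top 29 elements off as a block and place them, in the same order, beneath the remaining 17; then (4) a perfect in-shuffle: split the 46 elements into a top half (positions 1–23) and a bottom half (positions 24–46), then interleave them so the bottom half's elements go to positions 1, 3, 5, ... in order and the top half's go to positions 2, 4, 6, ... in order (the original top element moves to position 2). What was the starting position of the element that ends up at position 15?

5

Undo the operations in reverse order, starting from position 15:
  undo op 4 (in-shuffle, from bottom half): 15 ← 31
  undo op 3 (cut 29): 31 ← 14
  undo op 2 (cut 41): 14 ← 9
  undo op 1 (out-shuffle, from top half): 9 ← 5
So the element at position 15 came from original position 5.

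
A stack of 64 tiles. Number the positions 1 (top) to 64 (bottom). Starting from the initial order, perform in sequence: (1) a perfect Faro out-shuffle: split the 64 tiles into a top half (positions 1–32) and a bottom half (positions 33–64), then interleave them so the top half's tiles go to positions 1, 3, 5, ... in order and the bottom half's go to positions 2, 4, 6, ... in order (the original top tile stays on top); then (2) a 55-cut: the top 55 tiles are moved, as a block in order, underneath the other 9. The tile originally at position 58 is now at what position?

61

Track the tile from position 58 forward through each operation:
  after op 1 (out-shuffle): 58 → 52
  after op 2 (cut 55): 52 → 61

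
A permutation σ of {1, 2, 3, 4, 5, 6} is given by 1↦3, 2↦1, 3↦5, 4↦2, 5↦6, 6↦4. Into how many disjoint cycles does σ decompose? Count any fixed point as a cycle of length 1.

1

Cycle decomposition: (1 3 5 6 4 2).
1 cycle.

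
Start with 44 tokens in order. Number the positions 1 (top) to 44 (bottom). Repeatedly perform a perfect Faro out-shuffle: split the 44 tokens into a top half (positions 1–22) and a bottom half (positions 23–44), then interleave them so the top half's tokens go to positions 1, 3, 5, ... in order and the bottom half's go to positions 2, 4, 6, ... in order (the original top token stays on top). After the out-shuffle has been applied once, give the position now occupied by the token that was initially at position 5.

Track the token's position through each out-shuffle:
5 → 9

9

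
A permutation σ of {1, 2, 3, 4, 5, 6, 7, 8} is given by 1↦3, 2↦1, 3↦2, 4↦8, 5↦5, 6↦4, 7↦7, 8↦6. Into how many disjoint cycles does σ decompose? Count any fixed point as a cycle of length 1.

4

Cycle decomposition: (1 3 2) (4 8 6) (5) (7).
4 cycles.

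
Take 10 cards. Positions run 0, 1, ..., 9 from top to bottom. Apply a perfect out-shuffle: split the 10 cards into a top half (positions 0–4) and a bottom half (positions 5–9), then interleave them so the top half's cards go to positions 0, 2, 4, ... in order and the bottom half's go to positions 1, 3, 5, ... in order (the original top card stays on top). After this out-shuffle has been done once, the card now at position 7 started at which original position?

8

Work backwards from position 7, undoing one out-shuffle at a time:
7 ← 8
So the card now at position 7 started at position 8.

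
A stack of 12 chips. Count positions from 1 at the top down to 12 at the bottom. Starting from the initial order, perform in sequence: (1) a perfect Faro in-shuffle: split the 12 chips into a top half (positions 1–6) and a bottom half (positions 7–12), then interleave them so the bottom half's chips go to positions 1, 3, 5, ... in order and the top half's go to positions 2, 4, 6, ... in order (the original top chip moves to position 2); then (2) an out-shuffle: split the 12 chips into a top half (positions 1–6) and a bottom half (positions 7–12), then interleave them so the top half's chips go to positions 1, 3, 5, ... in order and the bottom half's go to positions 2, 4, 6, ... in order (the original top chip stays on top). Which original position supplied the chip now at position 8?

Undo the operations in reverse order, starting from position 8:
  undo op 2 (out-shuffle, from bottom half): 8 ← 10
  undo op 1 (in-shuffle, from top half): 10 ← 5
So the chip at position 8 came from original position 5.

5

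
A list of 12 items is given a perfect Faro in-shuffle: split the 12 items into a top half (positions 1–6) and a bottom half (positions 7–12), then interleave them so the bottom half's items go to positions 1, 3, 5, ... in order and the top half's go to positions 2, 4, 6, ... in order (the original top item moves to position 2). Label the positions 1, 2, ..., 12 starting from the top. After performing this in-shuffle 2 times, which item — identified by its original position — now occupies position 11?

Work backwards from position 11, undoing one in-shuffle at a time:
11 ← 12 ← 6
So the item now at position 11 started at position 6.

6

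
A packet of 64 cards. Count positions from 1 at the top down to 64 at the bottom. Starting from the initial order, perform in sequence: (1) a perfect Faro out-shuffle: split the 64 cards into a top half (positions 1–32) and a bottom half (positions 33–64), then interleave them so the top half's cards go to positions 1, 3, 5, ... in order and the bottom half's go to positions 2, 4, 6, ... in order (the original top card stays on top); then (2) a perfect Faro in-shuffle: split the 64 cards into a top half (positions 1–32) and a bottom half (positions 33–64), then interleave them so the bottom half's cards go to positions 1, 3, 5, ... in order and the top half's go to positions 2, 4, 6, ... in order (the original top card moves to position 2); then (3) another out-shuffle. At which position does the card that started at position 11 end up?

Track the card from position 11 forward through each operation:
  after op 1 (out-shuffle): 11 → 21
  after op 2 (in-shuffle): 21 → 42
  after op 3 (out-shuffle): 42 → 20

20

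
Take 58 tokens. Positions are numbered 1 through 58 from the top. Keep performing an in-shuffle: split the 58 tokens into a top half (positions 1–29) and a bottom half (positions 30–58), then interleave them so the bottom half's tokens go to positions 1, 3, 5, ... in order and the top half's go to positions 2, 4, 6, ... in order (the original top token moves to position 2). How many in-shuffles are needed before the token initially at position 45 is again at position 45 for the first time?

Follow position 45 under repeated in-shuffles:
45 → 31 → 3 → 6 → 12 → 24 → 48 → 37 → ... → 45 (length 58)
It first returns after 58 in-shuffles.

58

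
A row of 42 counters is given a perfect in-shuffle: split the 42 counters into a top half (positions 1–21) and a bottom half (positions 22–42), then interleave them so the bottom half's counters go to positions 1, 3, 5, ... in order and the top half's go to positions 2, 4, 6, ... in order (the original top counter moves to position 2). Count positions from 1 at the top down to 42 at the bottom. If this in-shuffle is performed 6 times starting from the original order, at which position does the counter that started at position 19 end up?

Track the counter's position through each in-shuffle:
19 → 38 → 33 → 23 → 3 → 6 → 12

12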